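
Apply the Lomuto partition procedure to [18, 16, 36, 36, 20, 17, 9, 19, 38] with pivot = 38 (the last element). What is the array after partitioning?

Lomuto partition with pivot = 38:

Initial array: [18, 16, 36, 36, 20, 17, 9, 19, 38]

arr[0]=18 <= 38: swap with position 0, array becomes [18, 16, 36, 36, 20, 17, 9, 19, 38]
arr[1]=16 <= 38: swap with position 1, array becomes [18, 16, 36, 36, 20, 17, 9, 19, 38]
arr[2]=36 <= 38: swap with position 2, array becomes [18, 16, 36, 36, 20, 17, 9, 19, 38]
arr[3]=36 <= 38: swap with position 3, array becomes [18, 16, 36, 36, 20, 17, 9, 19, 38]
arr[4]=20 <= 38: swap with position 4, array becomes [18, 16, 36, 36, 20, 17, 9, 19, 38]
arr[5]=17 <= 38: swap with position 5, array becomes [18, 16, 36, 36, 20, 17, 9, 19, 38]
arr[6]=9 <= 38: swap with position 6, array becomes [18, 16, 36, 36, 20, 17, 9, 19, 38]
arr[7]=19 <= 38: swap with position 7, array becomes [18, 16, 36, 36, 20, 17, 9, 19, 38]

Place pivot at position 8: [18, 16, 36, 36, 20, 17, 9, 19, 38]
Pivot position: 8

After partitioning with pivot 38, the array becomes [18, 16, 36, 36, 20, 17, 9, 19, 38]. The pivot is placed at index 8. All elements to the left of the pivot are <= 38, and all elements to the right are > 38.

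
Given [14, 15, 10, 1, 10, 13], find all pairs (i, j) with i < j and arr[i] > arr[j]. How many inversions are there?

Finding inversions in [14, 15, 10, 1, 10, 13]:

(0, 2): arr[0]=14 > arr[2]=10
(0, 3): arr[0]=14 > arr[3]=1
(0, 4): arr[0]=14 > arr[4]=10
(0, 5): arr[0]=14 > arr[5]=13
(1, 2): arr[1]=15 > arr[2]=10
(1, 3): arr[1]=15 > arr[3]=1
(1, 4): arr[1]=15 > arr[4]=10
(1, 5): arr[1]=15 > arr[5]=13
(2, 3): arr[2]=10 > arr[3]=1

Total inversions: 9

The array has 9 inversion(s): (0,2), (0,3), (0,4), (0,5), (1,2), (1,3), (1,4), (1,5), (2,3). Each pair (i,j) satisfies i < j and arr[i] > arr[j].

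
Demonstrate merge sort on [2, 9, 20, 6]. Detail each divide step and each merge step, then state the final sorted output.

Merge sort trace:

Split: [2, 9, 20, 6] -> [2, 9] and [20, 6]
  Split: [2, 9] -> [2] and [9]
  Merge: [2] + [9] -> [2, 9]
  Split: [20, 6] -> [20] and [6]
  Merge: [20] + [6] -> [6, 20]
Merge: [2, 9] + [6, 20] -> [2, 6, 9, 20]

Final sorted array: [2, 6, 9, 20]

The merge sort proceeds by recursively splitting the array and merging sorted halves.
After all merges, the sorted array is [2, 6, 9, 20].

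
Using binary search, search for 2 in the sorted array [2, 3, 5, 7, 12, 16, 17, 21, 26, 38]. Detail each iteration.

Binary search for 2 in [2, 3, 5, 7, 12, 16, 17, 21, 26, 38]:

lo=0, hi=9, mid=4, arr[mid]=12 -> 12 > 2, search left half
lo=0, hi=3, mid=1, arr[mid]=3 -> 3 > 2, search left half
lo=0, hi=0, mid=0, arr[mid]=2 -> Found target at index 0!

Binary search finds 2 at index 0 after 3 comparisons. The search repeatedly halves the search space by comparing with the middle element.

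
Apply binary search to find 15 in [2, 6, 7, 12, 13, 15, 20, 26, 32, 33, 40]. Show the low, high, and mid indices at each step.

Binary search for 15 in [2, 6, 7, 12, 13, 15, 20, 26, 32, 33, 40]:

lo=0, hi=10, mid=5, arr[mid]=15 -> Found target at index 5!

Binary search finds 15 at index 5 after 1 comparisons. The search repeatedly halves the search space by comparing with the middle element.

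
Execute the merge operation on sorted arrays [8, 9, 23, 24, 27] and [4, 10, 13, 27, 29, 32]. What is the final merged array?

Merging process:

Compare 8 vs 4: take 4 from right. Merged: [4]
Compare 8 vs 10: take 8 from left. Merged: [4, 8]
Compare 9 vs 10: take 9 from left. Merged: [4, 8, 9]
Compare 23 vs 10: take 10 from right. Merged: [4, 8, 9, 10]
Compare 23 vs 13: take 13 from right. Merged: [4, 8, 9, 10, 13]
Compare 23 vs 27: take 23 from left. Merged: [4, 8, 9, 10, 13, 23]
Compare 24 vs 27: take 24 from left. Merged: [4, 8, 9, 10, 13, 23, 24]
Compare 27 vs 27: take 27 from left. Merged: [4, 8, 9, 10, 13, 23, 24, 27]
Append remaining from right: [27, 29, 32]. Merged: [4, 8, 9, 10, 13, 23, 24, 27, 27, 29, 32]

Final merged array: [4, 8, 9, 10, 13, 23, 24, 27, 27, 29, 32]
Total comparisons: 8

The merged array is [4, 8, 9, 10, 13, 23, 24, 27, 27, 29, 32], requiring 8 comparisons. The merge step runs in O(n) time where n is the total number of elements.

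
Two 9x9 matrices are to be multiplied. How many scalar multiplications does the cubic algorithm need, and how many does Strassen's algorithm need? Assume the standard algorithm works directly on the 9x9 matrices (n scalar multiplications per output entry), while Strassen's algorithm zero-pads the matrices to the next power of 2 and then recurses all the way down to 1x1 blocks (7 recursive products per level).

Matrix multiplication for 9x9 matrices:

Strassen's algorithm requires power-of-2 dimensions. Pad 9x9 to 16x16 (next power of 2).

Standard algorithm: 9^3 = 729 multiplications
Strassen's algorithm: 7^(log2(16)) = 7^4 = 2401 multiplications
Difference: 729 - 2401 = -1672 (Strassen uses MORE here due to padding overhead — for small or just-over-power-of-2 n, padding can outweigh the per-level savings)

Standard: 729 multiplications (9^3). Strassen: 2401 multiplications (7^4, after padding to 16x16). Strassen reduces 8 recursive multiplications to 7 at each level.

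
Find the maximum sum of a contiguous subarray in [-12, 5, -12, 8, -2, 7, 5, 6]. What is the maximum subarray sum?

Using Kadane's algorithm on [-12, 5, -12, 8, -2, 7, 5, 6]:

Scanning through the array:
Position 1 (value 5): max_ending_here = 5, max_so_far = 5
Position 2 (value -12): max_ending_here = -7, max_so_far = 5
Position 3 (value 8): max_ending_here = 8, max_so_far = 8
Position 4 (value -2): max_ending_here = 6, max_so_far = 8
Position 5 (value 7): max_ending_here = 13, max_so_far = 13
Position 6 (value 5): max_ending_here = 18, max_so_far = 18
Position 7 (value 6): max_ending_here = 24, max_so_far = 24

Maximum subarray: [8, -2, 7, 5, 6]
Maximum sum: 24

The maximum subarray is [8, -2, 7, 5, 6] with sum 24. This subarray runs from index 3 to index 7.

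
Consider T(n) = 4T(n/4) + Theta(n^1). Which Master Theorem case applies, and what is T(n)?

Master Theorem for T(n) = 4T(n/4) + O(n^1):

a = 4, b = 4, c = 1
log_b(a) = log_4(4) = 1.0000

Case 2: c = 1 = log_4(4) = 1.0000
T(n) = O(n^1 log n) = O(n log n)

For T(n) = 4T(n/4) + O(n^1): log_4(4) = 1.0000. This is Case 2 of the Master Theorem (c = log_b(a), equal work at all levels), giving O(n log n).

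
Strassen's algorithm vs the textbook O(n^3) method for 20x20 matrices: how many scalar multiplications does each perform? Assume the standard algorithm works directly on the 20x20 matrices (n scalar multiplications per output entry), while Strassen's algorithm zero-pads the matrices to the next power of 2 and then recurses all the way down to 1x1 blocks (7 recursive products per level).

Matrix multiplication for 20x20 matrices:

Strassen's algorithm requires power-of-2 dimensions. Pad 20x20 to 32x32 (next power of 2).

Standard algorithm: 20^3 = 8000 multiplications
Strassen's algorithm: 7^(log2(32)) = 7^5 = 16807 multiplications
Difference: 8000 - 16807 = -8807 (Strassen uses MORE here due to padding overhead — for small or just-over-power-of-2 n, padding can outweigh the per-level savings)

Standard: 8000 multiplications (20^3). Strassen: 16807 multiplications (7^5, after padding to 32x32). Strassen reduces 8 recursive multiplications to 7 at each level.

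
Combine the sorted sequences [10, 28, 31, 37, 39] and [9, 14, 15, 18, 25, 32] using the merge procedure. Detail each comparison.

Merging process:

Compare 10 vs 9: take 9 from right. Merged: [9]
Compare 10 vs 14: take 10 from left. Merged: [9, 10]
Compare 28 vs 14: take 14 from right. Merged: [9, 10, 14]
Compare 28 vs 15: take 15 from right. Merged: [9, 10, 14, 15]
Compare 28 vs 18: take 18 from right. Merged: [9, 10, 14, 15, 18]
Compare 28 vs 25: take 25 from right. Merged: [9, 10, 14, 15, 18, 25]
Compare 28 vs 32: take 28 from left. Merged: [9, 10, 14, 15, 18, 25, 28]
Compare 31 vs 32: take 31 from left. Merged: [9, 10, 14, 15, 18, 25, 28, 31]
Compare 37 vs 32: take 32 from right. Merged: [9, 10, 14, 15, 18, 25, 28, 31, 32]
Append remaining from left: [37, 39]. Merged: [9, 10, 14, 15, 18, 25, 28, 31, 32, 37, 39]

Final merged array: [9, 10, 14, 15, 18, 25, 28, 31, 32, 37, 39]
Total comparisons: 9

The merged array is [9, 10, 14, 15, 18, 25, 28, 31, 32, 37, 39], requiring 9 comparisons. The merge step runs in O(n) time where n is the total number of elements.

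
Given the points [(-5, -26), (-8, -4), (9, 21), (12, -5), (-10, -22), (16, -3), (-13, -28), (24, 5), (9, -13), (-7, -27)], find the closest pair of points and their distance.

Computing all pairwise distances among 10 points:

d((-5, -26), (-8, -4)) = 22.2036
d((-5, -26), (9, 21)) = 49.0408
d((-5, -26), (12, -5)) = 27.0185
d((-5, -26), (-10, -22)) = 6.4031
d((-5, -26), (16, -3)) = 31.1448
d((-5, -26), (-13, -28)) = 8.2462
d((-5, -26), (24, 5)) = 42.45
d((-5, -26), (9, -13)) = 19.105
d((-5, -26), (-7, -27)) = 2.2361 <-- minimum
d((-8, -4), (9, 21)) = 30.2324
d((-8, -4), (12, -5)) = 20.025
d((-8, -4), (-10, -22)) = 18.1108
d((-8, -4), (16, -3)) = 24.0208
d((-8, -4), (-13, -28)) = 24.5153
d((-8, -4), (24, 5)) = 33.2415
d((-8, -4), (9, -13)) = 19.2354
d((-8, -4), (-7, -27)) = 23.0217
d((9, 21), (12, -5)) = 26.1725
d((9, 21), (-10, -22)) = 47.0106
d((9, 21), (16, -3)) = 25.0
d((9, 21), (-13, -28)) = 53.7122
d((9, 21), (24, 5)) = 21.9317
d((9, 21), (9, -13)) = 34.0
d((9, 21), (-7, -27)) = 50.5964
d((12, -5), (-10, -22)) = 27.8029
d((12, -5), (16, -3)) = 4.4721
d((12, -5), (-13, -28)) = 33.9706
d((12, -5), (24, 5)) = 15.6205
d((12, -5), (9, -13)) = 8.544
d((12, -5), (-7, -27)) = 29.0689
d((-10, -22), (16, -3)) = 32.2025
d((-10, -22), (-13, -28)) = 6.7082
d((-10, -22), (24, 5)) = 43.4166
d((-10, -22), (9, -13)) = 21.0238
d((-10, -22), (-7, -27)) = 5.831
d((16, -3), (-13, -28)) = 38.2884
d((16, -3), (24, 5)) = 11.3137
d((16, -3), (9, -13)) = 12.2066
d((16, -3), (-7, -27)) = 33.2415
d((-13, -28), (24, 5)) = 49.5782
d((-13, -28), (9, -13)) = 26.6271
d((-13, -28), (-7, -27)) = 6.0828
d((24, 5), (9, -13)) = 23.4307
d((24, 5), (-7, -27)) = 44.5533
d((9, -13), (-7, -27)) = 21.2603

Closest pair: (-5, -26) and (-7, -27) with distance 2.2361

The closest pair is (-5, -26) and (-7, -27) with Euclidean distance 2.2361. For 10 points, brute-force pairwise comparison is shown above. For large n, the divide-and-conquer algorithm (sort by x, recurse on halves, check the dividing strip) achieves O(n log n).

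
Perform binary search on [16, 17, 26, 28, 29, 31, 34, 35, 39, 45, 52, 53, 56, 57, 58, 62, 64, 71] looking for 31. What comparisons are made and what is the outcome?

Binary search for 31 in [16, 17, 26, 28, 29, 31, 34, 35, 39, 45, 52, 53, 56, 57, 58, 62, 64, 71]:

lo=0, hi=17, mid=8, arr[mid]=39 -> 39 > 31, search left half
lo=0, hi=7, mid=3, arr[mid]=28 -> 28 < 31, search right half
lo=4, hi=7, mid=5, arr[mid]=31 -> Found target at index 5!

Binary search finds 31 at index 5 after 3 comparisons. The search repeatedly halves the search space by comparing with the middle element.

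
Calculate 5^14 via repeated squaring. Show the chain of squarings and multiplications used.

Computing 5^14 by squaring (build up from 5^1; each line after the first costs one multiplication):

5^1 = 5
5^2 = (5^1)^2 = 5^2 = 25
5^3 = 5 * 5^2 = 5 * 25 = 125
5^6 = (5^3)^2 = 125^2 = 15625
5^7 = 5 * 5^6 = 5 * 15625 = 78125
5^14 = (5^7)^2 = 78125^2 = 6103515625

Result: 6103515625
Multiplications needed: 5 (5 lines after 5^1)

5^14 = 6103515625. Using exponentiation by squaring, this requires 5 multiplications. The key idea: if the exponent is even, square the half-power; if odd, multiply by the base once.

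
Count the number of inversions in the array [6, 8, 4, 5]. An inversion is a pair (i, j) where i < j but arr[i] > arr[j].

Finding inversions in [6, 8, 4, 5]:

(0, 2): arr[0]=6 > arr[2]=4
(0, 3): arr[0]=6 > arr[3]=5
(1, 2): arr[1]=8 > arr[2]=4
(1, 3): arr[1]=8 > arr[3]=5

Total inversions: 4

The array has 4 inversion(s): (0,2), (0,3), (1,2), (1,3). Each pair (i,j) satisfies i < j and arr[i] > arr[j].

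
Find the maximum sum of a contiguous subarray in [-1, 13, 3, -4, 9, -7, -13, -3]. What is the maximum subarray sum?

Using Kadane's algorithm on [-1, 13, 3, -4, 9, -7, -13, -3]:

Scanning through the array:
Position 1 (value 13): max_ending_here = 13, max_so_far = 13
Position 2 (value 3): max_ending_here = 16, max_so_far = 16
Position 3 (value -4): max_ending_here = 12, max_so_far = 16
Position 4 (value 9): max_ending_here = 21, max_so_far = 21
Position 5 (value -7): max_ending_here = 14, max_so_far = 21
Position 6 (value -13): max_ending_here = 1, max_so_far = 21
Position 7 (value -3): max_ending_here = -2, max_so_far = 21

Maximum subarray: [13, 3, -4, 9]
Maximum sum: 21

The maximum subarray is [13, 3, -4, 9] with sum 21. This subarray runs from index 1 to index 4.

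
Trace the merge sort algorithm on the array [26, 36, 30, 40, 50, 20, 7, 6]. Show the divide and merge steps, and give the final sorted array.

Merge sort trace:

Split: [26, 36, 30, 40, 50, 20, 7, 6] -> [26, 36, 30, 40] and [50, 20, 7, 6]
  Split: [26, 36, 30, 40] -> [26, 36] and [30, 40]
    Split: [26, 36] -> [26] and [36]
    Merge: [26] + [36] -> [26, 36]
    Split: [30, 40] -> [30] and [40]
    Merge: [30] + [40] -> [30, 40]
  Merge: [26, 36] + [30, 40] -> [26, 30, 36, 40]
  Split: [50, 20, 7, 6] -> [50, 20] and [7, 6]
    Split: [50, 20] -> [50] and [20]
    Merge: [50] + [20] -> [20, 50]
    Split: [7, 6] -> [7] and [6]
    Merge: [7] + [6] -> [6, 7]
  Merge: [20, 50] + [6, 7] -> [6, 7, 20, 50]
Merge: [26, 30, 36, 40] + [6, 7, 20, 50] -> [6, 7, 20, 26, 30, 36, 40, 50]

Final sorted array: [6, 7, 20, 26, 30, 36, 40, 50]

The merge sort proceeds by recursively splitting the array and merging sorted halves.
After all merges, the sorted array is [6, 7, 20, 26, 30, 36, 40, 50].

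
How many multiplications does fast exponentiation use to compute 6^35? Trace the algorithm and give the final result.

Computing 6^35 by squaring (build up from 6^1; each line after the first costs one multiplication):

6^1 = 6
6^2 = (6^1)^2 = 6^2 = 36
6^4 = (6^2)^2 = 36^2 = 1296
6^8 = (6^4)^2 = 1296^2 = 1679616
6^16 = (6^8)^2 = 1679616^2 = 2821109907456
6^17 = 6 * 6^16 = 6 * 2821109907456 = 16926659444736
6^34 = (6^17)^2 = 16926659444736^2 = 286511799958070431838109696
6^35 = 6 * 6^34 = 6 * 286511799958070431838109696 = 1719070799748422591028658176

Result: 1719070799748422591028658176
Multiplications needed: 7 (7 lines after 6^1)

6^35 = 1719070799748422591028658176. Using exponentiation by squaring, this requires 7 multiplications. The key idea: if the exponent is even, square the half-power; if odd, multiply by the base once.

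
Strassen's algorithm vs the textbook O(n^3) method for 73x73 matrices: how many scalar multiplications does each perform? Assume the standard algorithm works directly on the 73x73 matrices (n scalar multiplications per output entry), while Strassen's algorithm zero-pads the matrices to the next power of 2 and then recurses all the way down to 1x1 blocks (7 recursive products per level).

Matrix multiplication for 73x73 matrices:

Strassen's algorithm requires power-of-2 dimensions. Pad 73x73 to 128x128 (next power of 2).

Standard algorithm: 73^3 = 389017 multiplications
Strassen's algorithm: 7^(log2(128)) = 7^7 = 823543 multiplications
Difference: 389017 - 823543 = -434526 (Strassen uses MORE here due to padding overhead — for small or just-over-power-of-2 n, padding can outweigh the per-level savings)

Standard: 389017 multiplications (73^3). Strassen: 823543 multiplications (7^7, after padding to 128x128). Strassen reduces 8 recursive multiplications to 7 at each level.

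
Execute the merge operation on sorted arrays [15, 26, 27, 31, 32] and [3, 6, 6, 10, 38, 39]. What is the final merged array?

Merging process:

Compare 15 vs 3: take 3 from right. Merged: [3]
Compare 15 vs 6: take 6 from right. Merged: [3, 6]
Compare 15 vs 6: take 6 from right. Merged: [3, 6, 6]
Compare 15 vs 10: take 10 from right. Merged: [3, 6, 6, 10]
Compare 15 vs 38: take 15 from left. Merged: [3, 6, 6, 10, 15]
Compare 26 vs 38: take 26 from left. Merged: [3, 6, 6, 10, 15, 26]
Compare 27 vs 38: take 27 from left. Merged: [3, 6, 6, 10, 15, 26, 27]
Compare 31 vs 38: take 31 from left. Merged: [3, 6, 6, 10, 15, 26, 27, 31]
Compare 32 vs 38: take 32 from left. Merged: [3, 6, 6, 10, 15, 26, 27, 31, 32]
Append remaining from right: [38, 39]. Merged: [3, 6, 6, 10, 15, 26, 27, 31, 32, 38, 39]

Final merged array: [3, 6, 6, 10, 15, 26, 27, 31, 32, 38, 39]
Total comparisons: 9

The merged array is [3, 6, 6, 10, 15, 26, 27, 31, 32, 38, 39], requiring 9 comparisons. The merge step runs in O(n) time where n is the total number of elements.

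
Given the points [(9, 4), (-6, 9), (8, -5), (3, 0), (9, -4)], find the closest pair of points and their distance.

Computing all pairwise distances among 5 points:

d((9, 4), (-6, 9)) = 15.8114
d((9, 4), (8, -5)) = 9.0554
d((9, 4), (3, 0)) = 7.2111
d((9, 4), (9, -4)) = 8.0
d((-6, 9), (8, -5)) = 19.799
d((-6, 9), (3, 0)) = 12.7279
d((-6, 9), (9, -4)) = 19.8494
d((8, -5), (3, 0)) = 7.0711
d((8, -5), (9, -4)) = 1.4142 <-- minimum
d((3, 0), (9, -4)) = 7.2111

Closest pair: (8, -5) and (9, -4) with distance 1.4142

The closest pair is (8, -5) and (9, -4) with Euclidean distance 1.4142. For 5 points, brute-force pairwise comparison is shown above. For large n, the divide-and-conquer algorithm (sort by x, recurse on halves, check the dividing strip) achieves O(n log n).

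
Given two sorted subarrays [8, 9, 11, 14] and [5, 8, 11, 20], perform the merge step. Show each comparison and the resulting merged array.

Merging process:

Compare 8 vs 5: take 5 from right. Merged: [5]
Compare 8 vs 8: take 8 from left. Merged: [5, 8]
Compare 9 vs 8: take 8 from right. Merged: [5, 8, 8]
Compare 9 vs 11: take 9 from left. Merged: [5, 8, 8, 9]
Compare 11 vs 11: take 11 from left. Merged: [5, 8, 8, 9, 11]
Compare 14 vs 11: take 11 from right. Merged: [5, 8, 8, 9, 11, 11]
Compare 14 vs 20: take 14 from left. Merged: [5, 8, 8, 9, 11, 11, 14]
Append remaining from right: [20]. Merged: [5, 8, 8, 9, 11, 11, 14, 20]

Final merged array: [5, 8, 8, 9, 11, 11, 14, 20]
Total comparisons: 7

The merged array is [5, 8, 8, 9, 11, 11, 14, 20], requiring 7 comparisons. The merge step runs in O(n) time where n is the total number of elements.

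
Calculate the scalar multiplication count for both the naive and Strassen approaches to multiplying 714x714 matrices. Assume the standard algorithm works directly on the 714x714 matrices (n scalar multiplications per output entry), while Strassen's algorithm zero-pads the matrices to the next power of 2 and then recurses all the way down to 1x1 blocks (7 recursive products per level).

Matrix multiplication for 714x714 matrices:

Strassen's algorithm requires power-of-2 dimensions. Pad 714x714 to 1024x1024 (next power of 2).

Standard algorithm: 714^3 = 363994344 multiplications
Strassen's algorithm: 7^(log2(1024)) = 7^10 = 282475249 multiplications
Savings: 363994344 - 282475249 = 81519095 multiplications

Standard: 363994344 multiplications (714^3). Strassen: 282475249 multiplications (7^10, after padding to 1024x1024). Strassen reduces 8 recursive multiplications to 7 at each level.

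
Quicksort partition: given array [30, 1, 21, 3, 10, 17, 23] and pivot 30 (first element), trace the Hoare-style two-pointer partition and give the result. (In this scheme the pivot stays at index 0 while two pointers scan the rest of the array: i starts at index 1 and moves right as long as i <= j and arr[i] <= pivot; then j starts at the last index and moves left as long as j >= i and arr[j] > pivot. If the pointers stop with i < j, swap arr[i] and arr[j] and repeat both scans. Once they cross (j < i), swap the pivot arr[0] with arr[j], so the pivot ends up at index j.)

Hoare-style two-pointer partition with pivot = 30:

Initial array: [30, 1, 21, 3, 10, 17, 23]

Pointers start at i = 1, j = 6.
i ends at 7, j ends at 6: the pointers have crossed (j < i), so scanning stops.

Swap pivot arr[0] with arr[6] to place pivot at position 6: [23, 1, 21, 3, 10, 17, 30]
Pivot position: 6

After partitioning with pivot 30, the array becomes [23, 1, 21, 3, 10, 17, 30]. The pivot is placed at index 6. All elements to the left of the pivot are <= 30, and all elements to the right are > 30.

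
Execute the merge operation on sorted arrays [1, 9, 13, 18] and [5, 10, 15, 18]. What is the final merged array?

Merging process:

Compare 1 vs 5: take 1 from left. Merged: [1]
Compare 9 vs 5: take 5 from right. Merged: [1, 5]
Compare 9 vs 10: take 9 from left. Merged: [1, 5, 9]
Compare 13 vs 10: take 10 from right. Merged: [1, 5, 9, 10]
Compare 13 vs 15: take 13 from left. Merged: [1, 5, 9, 10, 13]
Compare 18 vs 15: take 15 from right. Merged: [1, 5, 9, 10, 13, 15]
Compare 18 vs 18: take 18 from left. Merged: [1, 5, 9, 10, 13, 15, 18]
Append remaining from right: [18]. Merged: [1, 5, 9, 10, 13, 15, 18, 18]

Final merged array: [1, 5, 9, 10, 13, 15, 18, 18]
Total comparisons: 7

The merged array is [1, 5, 9, 10, 13, 15, 18, 18], requiring 7 comparisons. The merge step runs in O(n) time where n is the total number of elements.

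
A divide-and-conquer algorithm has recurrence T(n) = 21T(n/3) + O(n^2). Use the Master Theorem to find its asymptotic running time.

Master Theorem for T(n) = 21T(n/3) + O(n^2):

a = 21, b = 3, c = 2
log_b(a) = log_3(21) = 2.7712

Case 1: c = 2 < log_3(21) = 2.7712
T(n) = O(n^(log_3 21))

For T(n) = 21T(n/3) + O(n^2): log_3(21) = 2.7712. This is Case 1 of the Master Theorem (c < log_b(a), work dominated by leaves), giving O(n^(log_3 21)).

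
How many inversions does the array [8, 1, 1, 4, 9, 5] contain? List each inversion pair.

Finding inversions in [8, 1, 1, 4, 9, 5]:

(0, 1): arr[0]=8 > arr[1]=1
(0, 2): arr[0]=8 > arr[2]=1
(0, 3): arr[0]=8 > arr[3]=4
(0, 5): arr[0]=8 > arr[5]=5
(4, 5): arr[4]=9 > arr[5]=5

Total inversions: 5

The array has 5 inversion(s): (0,1), (0,2), (0,3), (0,5), (4,5). Each pair (i,j) satisfies i < j and arr[i] > arr[j].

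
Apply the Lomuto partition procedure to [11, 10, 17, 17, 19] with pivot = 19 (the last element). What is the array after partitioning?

Lomuto partition with pivot = 19:

Initial array: [11, 10, 17, 17, 19]

arr[0]=11 <= 19: swap with position 0, array becomes [11, 10, 17, 17, 19]
arr[1]=10 <= 19: swap with position 1, array becomes [11, 10, 17, 17, 19]
arr[2]=17 <= 19: swap with position 2, array becomes [11, 10, 17, 17, 19]
arr[3]=17 <= 19: swap with position 3, array becomes [11, 10, 17, 17, 19]

Place pivot at position 4: [11, 10, 17, 17, 19]
Pivot position: 4

After partitioning with pivot 19, the array becomes [11, 10, 17, 17, 19]. The pivot is placed at index 4. All elements to the left of the pivot are <= 19, and all elements to the right are > 19.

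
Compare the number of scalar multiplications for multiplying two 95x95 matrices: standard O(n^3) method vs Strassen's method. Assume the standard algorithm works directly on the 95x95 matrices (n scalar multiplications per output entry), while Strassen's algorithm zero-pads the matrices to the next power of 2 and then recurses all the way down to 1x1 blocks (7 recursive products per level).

Matrix multiplication for 95x95 matrices:

Strassen's algorithm requires power-of-2 dimensions. Pad 95x95 to 128x128 (next power of 2).

Standard algorithm: 95^3 = 857375 multiplications
Strassen's algorithm: 7^(log2(128)) = 7^7 = 823543 multiplications
Savings: 857375 - 823543 = 33832 multiplications

Standard: 857375 multiplications (95^3). Strassen: 823543 multiplications (7^7, after padding to 128x128). Strassen reduces 8 recursive multiplications to 7 at each level.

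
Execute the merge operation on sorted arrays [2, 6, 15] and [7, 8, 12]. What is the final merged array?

Merging process:

Compare 2 vs 7: take 2 from left. Merged: [2]
Compare 6 vs 7: take 6 from left. Merged: [2, 6]
Compare 15 vs 7: take 7 from right. Merged: [2, 6, 7]
Compare 15 vs 8: take 8 from right. Merged: [2, 6, 7, 8]
Compare 15 vs 12: take 12 from right. Merged: [2, 6, 7, 8, 12]
Append remaining from left: [15]. Merged: [2, 6, 7, 8, 12, 15]

Final merged array: [2, 6, 7, 8, 12, 15]
Total comparisons: 5

The merged array is [2, 6, 7, 8, 12, 15], requiring 5 comparisons. The merge step runs in O(n) time where n is the total number of elements.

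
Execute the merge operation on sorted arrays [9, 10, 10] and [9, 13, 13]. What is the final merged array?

Merging process:

Compare 9 vs 9: take 9 from left. Merged: [9]
Compare 10 vs 9: take 9 from right. Merged: [9, 9]
Compare 10 vs 13: take 10 from left. Merged: [9, 9, 10]
Compare 10 vs 13: take 10 from left. Merged: [9, 9, 10, 10]
Append remaining from right: [13, 13]. Merged: [9, 9, 10, 10, 13, 13]

Final merged array: [9, 9, 10, 10, 13, 13]
Total comparisons: 4

The merged array is [9, 9, 10, 10, 13, 13], requiring 4 comparisons. The merge step runs in O(n) time where n is the total number of elements.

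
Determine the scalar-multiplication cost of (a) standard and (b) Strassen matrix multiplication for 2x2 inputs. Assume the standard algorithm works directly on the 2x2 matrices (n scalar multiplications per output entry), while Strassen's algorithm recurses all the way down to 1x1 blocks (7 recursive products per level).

Matrix multiplication for 2x2 matrices:

Standard algorithm: 2^3 = 8 multiplications
Strassen's algorithm: 7^(log2(2)) = 7^1 = 7 multiplications
Savings: 8 - 7 = 1 multiplications

Standard: 8 multiplications (2^3). Strassen: 7 multiplications (7^1). Strassen reduces 8 recursive multiplications to 7 at each level.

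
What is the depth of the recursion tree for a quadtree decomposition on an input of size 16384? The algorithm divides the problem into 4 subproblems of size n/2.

For divide and conquer with division factor 2:

Problem sizes at each level:
Level 0: 16384
Level 1: 8192
Level 2: 4096
Level 3: 2048
Level 4: 1024
Level 5: 512
Level 6: 256
Level 7: 128
Level 8: 64
Level 9: 32
Level 10: 16
Level 11: 8
Level 12: 4
Level 13: 2
Level 14: 1

The root is level 0 and the size-1 base case is level 14 (the tree spans levels 0 through 14, i.e. 15 levels counting the root), so the depth is the number of divisions: log_2(16384) = 14

The recursion tree depth is log_2(16384) = 14. At each level, the problem size is divided by 2, so it takes 14 divisions to reduce to a base case of size 1. The algorithm makes 4 recursive calls at each level.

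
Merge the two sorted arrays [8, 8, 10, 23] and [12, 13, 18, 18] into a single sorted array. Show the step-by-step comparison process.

Merging process:

Compare 8 vs 12: take 8 from left. Merged: [8]
Compare 8 vs 12: take 8 from left. Merged: [8, 8]
Compare 10 vs 12: take 10 from left. Merged: [8, 8, 10]
Compare 23 vs 12: take 12 from right. Merged: [8, 8, 10, 12]
Compare 23 vs 13: take 13 from right. Merged: [8, 8, 10, 12, 13]
Compare 23 vs 18: take 18 from right. Merged: [8, 8, 10, 12, 13, 18]
Compare 23 vs 18: take 18 from right. Merged: [8, 8, 10, 12, 13, 18, 18]
Append remaining from left: [23]. Merged: [8, 8, 10, 12, 13, 18, 18, 23]

Final merged array: [8, 8, 10, 12, 13, 18, 18, 23]
Total comparisons: 7

The merged array is [8, 8, 10, 12, 13, 18, 18, 23], requiring 7 comparisons. The merge step runs in O(n) time where n is the total number of elements.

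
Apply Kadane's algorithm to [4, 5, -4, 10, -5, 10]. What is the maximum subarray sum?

Using Kadane's algorithm on [4, 5, -4, 10, -5, 10]:

Scanning through the array:
Position 1 (value 5): max_ending_here = 9, max_so_far = 9
Position 2 (value -4): max_ending_here = 5, max_so_far = 9
Position 3 (value 10): max_ending_here = 15, max_so_far = 15
Position 4 (value -5): max_ending_here = 10, max_so_far = 15
Position 5 (value 10): max_ending_here = 20, max_so_far = 20

Maximum subarray: [4, 5, -4, 10, -5, 10]
Maximum sum: 20

The maximum subarray is [4, 5, -4, 10, -5, 10] with sum 20. This subarray runs from index 0 to index 5.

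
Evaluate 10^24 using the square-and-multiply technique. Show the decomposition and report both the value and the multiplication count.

Computing 10^24 by squaring (build up from 10^1; each line after the first costs one multiplication):

10^1 = 10
10^2 = (10^1)^2 = 10^2 = 100
10^3 = 10 * 10^2 = 10 * 100 = 1000
10^6 = (10^3)^2 = 1000^2 = 1000000
10^12 = (10^6)^2 = 1000000^2 = 1000000000000
10^24 = (10^12)^2 = 1000000000000^2 = 1000000000000000000000000

Result: 1000000000000000000000000
Multiplications needed: 5 (5 lines after 10^1)

10^24 = 1000000000000000000000000. Using exponentiation by squaring, this requires 5 multiplications. The key idea: if the exponent is even, square the half-power; if odd, multiply by the base once.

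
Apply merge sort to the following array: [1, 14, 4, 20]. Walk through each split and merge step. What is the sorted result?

Merge sort trace:

Split: [1, 14, 4, 20] -> [1, 14] and [4, 20]
  Split: [1, 14] -> [1] and [14]
  Merge: [1] + [14] -> [1, 14]
  Split: [4, 20] -> [4] and [20]
  Merge: [4] + [20] -> [4, 20]
Merge: [1, 14] + [4, 20] -> [1, 4, 14, 20]

Final sorted array: [1, 4, 14, 20]

The merge sort proceeds by recursively splitting the array and merging sorted halves.
After all merges, the sorted array is [1, 4, 14, 20].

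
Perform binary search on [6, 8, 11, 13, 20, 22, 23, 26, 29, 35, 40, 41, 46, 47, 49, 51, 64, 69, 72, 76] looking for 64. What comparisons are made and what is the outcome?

Binary search for 64 in [6, 8, 11, 13, 20, 22, 23, 26, 29, 35, 40, 41, 46, 47, 49, 51, 64, 69, 72, 76]:

lo=0, hi=19, mid=9, arr[mid]=35 -> 35 < 64, search right half
lo=10, hi=19, mid=14, arr[mid]=49 -> 49 < 64, search right half
lo=15, hi=19, mid=17, arr[mid]=69 -> 69 > 64, search left half
lo=15, hi=16, mid=15, arr[mid]=51 -> 51 < 64, search right half
lo=16, hi=16, mid=16, arr[mid]=64 -> Found target at index 16!

Binary search finds 64 at index 16 after 5 comparisons. The search repeatedly halves the search space by comparing with the middle element.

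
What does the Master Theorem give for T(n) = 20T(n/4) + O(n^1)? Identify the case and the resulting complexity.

Master Theorem for T(n) = 20T(n/4) + O(n^1):

a = 20, b = 4, c = 1
log_b(a) = log_4(20) = 2.1610

Case 1: c = 1 < log_4(20) = 2.1610
T(n) = O(n^(log_4 20))

For T(n) = 20T(n/4) + O(n^1): log_4(20) = 2.1610. This is Case 1 of the Master Theorem (c < log_b(a), work dominated by leaves), giving O(n^(log_4 20)).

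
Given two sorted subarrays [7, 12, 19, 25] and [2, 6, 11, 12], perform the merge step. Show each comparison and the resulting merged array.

Merging process:

Compare 7 vs 2: take 2 from right. Merged: [2]
Compare 7 vs 6: take 6 from right. Merged: [2, 6]
Compare 7 vs 11: take 7 from left. Merged: [2, 6, 7]
Compare 12 vs 11: take 11 from right. Merged: [2, 6, 7, 11]
Compare 12 vs 12: take 12 from left. Merged: [2, 6, 7, 11, 12]
Compare 19 vs 12: take 12 from right. Merged: [2, 6, 7, 11, 12, 12]
Append remaining from left: [19, 25]. Merged: [2, 6, 7, 11, 12, 12, 19, 25]

Final merged array: [2, 6, 7, 11, 12, 12, 19, 25]
Total comparisons: 6

The merged array is [2, 6, 7, 11, 12, 12, 19, 25], requiring 6 comparisons. The merge step runs in O(n) time where n is the total number of elements.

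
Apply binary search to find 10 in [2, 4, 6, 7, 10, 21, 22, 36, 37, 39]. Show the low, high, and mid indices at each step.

Binary search for 10 in [2, 4, 6, 7, 10, 21, 22, 36, 37, 39]:

lo=0, hi=9, mid=4, arr[mid]=10 -> Found target at index 4!

Binary search finds 10 at index 4 after 1 comparisons. The search repeatedly halves the search space by comparing with the middle element.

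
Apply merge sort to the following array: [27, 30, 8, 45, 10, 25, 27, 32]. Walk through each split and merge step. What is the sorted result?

Merge sort trace:

Split: [27, 30, 8, 45, 10, 25, 27, 32] -> [27, 30, 8, 45] and [10, 25, 27, 32]
  Split: [27, 30, 8, 45] -> [27, 30] and [8, 45]
    Split: [27, 30] -> [27] and [30]
    Merge: [27] + [30] -> [27, 30]
    Split: [8, 45] -> [8] and [45]
    Merge: [8] + [45] -> [8, 45]
  Merge: [27, 30] + [8, 45] -> [8, 27, 30, 45]
  Split: [10, 25, 27, 32] -> [10, 25] and [27, 32]
    Split: [10, 25] -> [10] and [25]
    Merge: [10] + [25] -> [10, 25]
    Split: [27, 32] -> [27] and [32]
    Merge: [27] + [32] -> [27, 32]
  Merge: [10, 25] + [27, 32] -> [10, 25, 27, 32]
Merge: [8, 27, 30, 45] + [10, 25, 27, 32] -> [8, 10, 25, 27, 27, 30, 32, 45]

Final sorted array: [8, 10, 25, 27, 27, 30, 32, 45]

The merge sort proceeds by recursively splitting the array and merging sorted halves.
After all merges, the sorted array is [8, 10, 25, 27, 27, 30, 32, 45].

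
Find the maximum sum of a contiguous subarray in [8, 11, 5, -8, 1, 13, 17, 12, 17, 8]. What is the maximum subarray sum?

Using Kadane's algorithm on [8, 11, 5, -8, 1, 13, 17, 12, 17, 8]:

Scanning through the array:
Position 1 (value 11): max_ending_here = 19, max_so_far = 19
Position 2 (value 5): max_ending_here = 24, max_so_far = 24
Position 3 (value -8): max_ending_here = 16, max_so_far = 24
Position 4 (value 1): max_ending_here = 17, max_so_far = 24
Position 5 (value 13): max_ending_here = 30, max_so_far = 30
Position 6 (value 17): max_ending_here = 47, max_so_far = 47
Position 7 (value 12): max_ending_here = 59, max_so_far = 59
Position 8 (value 17): max_ending_here = 76, max_so_far = 76
Position 9 (value 8): max_ending_here = 84, max_so_far = 84

Maximum subarray: [8, 11, 5, -8, 1, 13, 17, 12, 17, 8]
Maximum sum: 84

The maximum subarray is [8, 11, 5, -8, 1, 13, 17, 12, 17, 8] with sum 84. This subarray runs from index 0 to index 9.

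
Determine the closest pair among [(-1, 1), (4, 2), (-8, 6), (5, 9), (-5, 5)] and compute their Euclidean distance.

Computing all pairwise distances among 5 points:

d((-1, 1), (4, 2)) = 5.099
d((-1, 1), (-8, 6)) = 8.6023
d((-1, 1), (5, 9)) = 10.0
d((-1, 1), (-5, 5)) = 5.6569
d((4, 2), (-8, 6)) = 12.6491
d((4, 2), (5, 9)) = 7.0711
d((4, 2), (-5, 5)) = 9.4868
d((-8, 6), (5, 9)) = 13.3417
d((-8, 6), (-5, 5)) = 3.1623 <-- minimum
d((5, 9), (-5, 5)) = 10.7703

Closest pair: (-8, 6) and (-5, 5) with distance 3.1623

The closest pair is (-8, 6) and (-5, 5) with Euclidean distance 3.1623. For 5 points, brute-force pairwise comparison is shown above. For large n, the divide-and-conquer algorithm (sort by x, recurse on halves, check the dividing strip) achieves O(n log n).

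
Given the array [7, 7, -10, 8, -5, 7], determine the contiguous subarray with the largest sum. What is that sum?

Using Kadane's algorithm on [7, 7, -10, 8, -5, 7]:

Scanning through the array:
Position 1 (value 7): max_ending_here = 14, max_so_far = 14
Position 2 (value -10): max_ending_here = 4, max_so_far = 14
Position 3 (value 8): max_ending_here = 12, max_so_far = 14
Position 4 (value -5): max_ending_here = 7, max_so_far = 14
Position 5 (value 7): max_ending_here = 14, max_so_far = 14

Maximum subarray: [7, 7]
Maximum sum: 14

The maximum subarray is [7, 7] with sum 14. This subarray runs from index 0 to index 1.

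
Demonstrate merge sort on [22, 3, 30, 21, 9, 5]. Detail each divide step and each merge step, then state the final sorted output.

Merge sort trace:

Split: [22, 3, 30, 21, 9, 5] -> [22, 3, 30] and [21, 9, 5]
  Split: [22, 3, 30] -> [22] and [3, 30]
    Split: [3, 30] -> [3] and [30]
    Merge: [3] + [30] -> [3, 30]
  Merge: [22] + [3, 30] -> [3, 22, 30]
  Split: [21, 9, 5] -> [21] and [9, 5]
    Split: [9, 5] -> [9] and [5]
    Merge: [9] + [5] -> [5, 9]
  Merge: [21] + [5, 9] -> [5, 9, 21]
Merge: [3, 22, 30] + [5, 9, 21] -> [3, 5, 9, 21, 22, 30]

Final sorted array: [3, 5, 9, 21, 22, 30]

The merge sort proceeds by recursively splitting the array and merging sorted halves.
After all merges, the sorted array is [3, 5, 9, 21, 22, 30].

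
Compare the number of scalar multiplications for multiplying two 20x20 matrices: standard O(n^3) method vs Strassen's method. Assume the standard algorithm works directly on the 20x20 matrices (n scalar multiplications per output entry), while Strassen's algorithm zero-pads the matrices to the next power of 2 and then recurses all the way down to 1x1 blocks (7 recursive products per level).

Matrix multiplication for 20x20 matrices:

Strassen's algorithm requires power-of-2 dimensions. Pad 20x20 to 32x32 (next power of 2).

Standard algorithm: 20^3 = 8000 multiplications
Strassen's algorithm: 7^(log2(32)) = 7^5 = 16807 multiplications
Difference: 8000 - 16807 = -8807 (Strassen uses MORE here due to padding overhead — for small or just-over-power-of-2 n, padding can outweigh the per-level savings)

Standard: 8000 multiplications (20^3). Strassen: 16807 multiplications (7^5, after padding to 32x32). Strassen reduces 8 recursive multiplications to 7 at each level.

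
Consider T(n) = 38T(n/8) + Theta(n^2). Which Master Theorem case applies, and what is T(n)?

Master Theorem for T(n) = 38T(n/8) + O(n^2):

a = 38, b = 8, c = 2
log_b(a) = log_8(38) = 1.7493

Case 3: c = 2 > log_8(38) = 1.7493
T(n) = O(n^2) = O(n^2)

For T(n) = 38T(n/8) + O(n^2): log_8(38) = 1.7493. This is Case 3 of the Master Theorem (c > log_b(a), work dominated by root), giving O(n^2).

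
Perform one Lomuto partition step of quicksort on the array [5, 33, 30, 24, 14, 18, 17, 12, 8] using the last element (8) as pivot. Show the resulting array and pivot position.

Lomuto partition with pivot = 8:

Initial array: [5, 33, 30, 24, 14, 18, 17, 12, 8]

arr[0]=5 <= 8: swap with position 0, array becomes [5, 33, 30, 24, 14, 18, 17, 12, 8]
arr[1]=33 > 8: no swap
arr[2]=30 > 8: no swap
arr[3]=24 > 8: no swap
arr[4]=14 > 8: no swap
arr[5]=18 > 8: no swap
arr[6]=17 > 8: no swap
arr[7]=12 > 8: no swap

Place pivot at position 1: [5, 8, 30, 24, 14, 18, 17, 12, 33]
Pivot position: 1

After partitioning with pivot 8, the array becomes [5, 8, 30, 24, 14, 18, 17, 12, 33]. The pivot is placed at index 1. All elements to the left of the pivot are <= 8, and all elements to the right are > 8.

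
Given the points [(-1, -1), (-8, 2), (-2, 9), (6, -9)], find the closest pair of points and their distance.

Computing all pairwise distances among 4 points:

d((-1, -1), (-8, 2)) = 7.6158 <-- minimum
d((-1, -1), (-2, 9)) = 10.0499
d((-1, -1), (6, -9)) = 10.6301
d((-8, 2), (-2, 9)) = 9.2195
d((-8, 2), (6, -9)) = 17.8045
d((-2, 9), (6, -9)) = 19.6977

Closest pair: (-1, -1) and (-8, 2) with distance 7.6158

The closest pair is (-1, -1) and (-8, 2) with Euclidean distance 7.6158. For 4 points, brute-force pairwise comparison is shown above. For large n, the divide-and-conquer algorithm (sort by x, recurse on halves, check the dividing strip) achieves O(n log n).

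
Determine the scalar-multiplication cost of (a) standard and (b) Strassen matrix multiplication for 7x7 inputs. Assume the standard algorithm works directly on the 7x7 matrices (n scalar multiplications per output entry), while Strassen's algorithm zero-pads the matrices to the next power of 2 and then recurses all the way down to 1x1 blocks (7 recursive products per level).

Matrix multiplication for 7x7 matrices:

Strassen's algorithm requires power-of-2 dimensions. Pad 7x7 to 8x8 (next power of 2).

Standard algorithm: 7^3 = 343 multiplications
Strassen's algorithm: 7^(log2(8)) = 7^3 = 343 multiplications
Savings: 343 - 343 = 0 multiplications

Standard: 343 multiplications (7^3). Strassen: 343 multiplications (7^3, after padding to 8x8). Strassen reduces 8 recursive multiplications to 7 at each level.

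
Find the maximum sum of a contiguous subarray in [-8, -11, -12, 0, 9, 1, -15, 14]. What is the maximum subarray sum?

Using Kadane's algorithm on [-8, -11, -12, 0, 9, 1, -15, 14]:

Scanning through the array:
Position 1 (value -11): max_ending_here = -11, max_so_far = -8
Position 2 (value -12): max_ending_here = -12, max_so_far = -8
Position 3 (value 0): max_ending_here = 0, max_so_far = 0
Position 4 (value 9): max_ending_here = 9, max_so_far = 9
Position 5 (value 1): max_ending_here = 10, max_so_far = 10
Position 6 (value -15): max_ending_here = -5, max_so_far = 10
Position 7 (value 14): max_ending_here = 14, max_so_far = 14

Maximum subarray: [14]
Maximum sum: 14

The maximum subarray is [14] with sum 14. This subarray runs from index 7 to index 7.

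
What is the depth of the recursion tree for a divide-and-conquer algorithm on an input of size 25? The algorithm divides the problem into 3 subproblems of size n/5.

For divide and conquer with division factor 5:

Problem sizes at each level:
Level 0: 25
Level 1: 5
Level 2: 1

The root is level 0 and the size-1 base case is level 2 (the tree spans levels 0 through 2, i.e. 3 levels counting the root), so the depth is the number of divisions: log_5(25) = 2

The recursion tree depth is log_5(25) = 2. At each level, the problem size is divided by 5, so it takes 2 divisions to reduce to a base case of size 1. The algorithm makes 3 recursive calls at each level.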